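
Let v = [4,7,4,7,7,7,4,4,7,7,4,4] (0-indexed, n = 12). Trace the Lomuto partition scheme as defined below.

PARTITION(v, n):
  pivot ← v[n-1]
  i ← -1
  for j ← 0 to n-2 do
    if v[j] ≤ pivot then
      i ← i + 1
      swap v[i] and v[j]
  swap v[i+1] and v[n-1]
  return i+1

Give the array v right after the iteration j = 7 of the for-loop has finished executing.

pivot = v[11] = 4; i = -1
j=0: v[0]=4 ≤ 4 → i=0, swap v[0],v[0] (no change) → [4,7,4,7,7,7,4,4,7,7,4,4]
j=1: v[1]=7 > 4 → no swap
j=2: v[2]=4 ≤ 4 → i=1, swap v[1],v[2] → [4,4,7,7,7,7,4,4,7,7,4,4]
j=3: v[3]=7 > 4 → no swap
j=4: v[4]=7 > 4 → no swap
j=5: v[5]=7 > 4 → no swap
j=6: v[6]=4 ≤ 4 → i=2, swap v[2],v[6] → [4,4,4,7,7,7,7,4,7,7,4,4]
j=7: v[7]=4 ≤ 4 → i=3, swap v[3],v[7] → [4,4,4,4,7,7,7,7,7,7,4,4]
(after j=7) v = [4,4,4,4,7,7,7,7,7,7,4,4]

[4,4,4,4,7,7,7,7,7,7,4,4]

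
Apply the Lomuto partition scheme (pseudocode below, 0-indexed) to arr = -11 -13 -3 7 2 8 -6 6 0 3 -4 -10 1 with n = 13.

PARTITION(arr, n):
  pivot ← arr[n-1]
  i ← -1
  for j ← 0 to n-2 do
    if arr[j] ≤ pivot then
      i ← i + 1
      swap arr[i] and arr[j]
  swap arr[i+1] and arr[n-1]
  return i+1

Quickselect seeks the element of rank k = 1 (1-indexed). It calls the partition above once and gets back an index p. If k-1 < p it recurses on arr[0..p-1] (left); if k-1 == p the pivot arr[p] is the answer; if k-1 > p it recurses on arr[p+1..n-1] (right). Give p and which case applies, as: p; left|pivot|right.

pivot=1, i=-1
j=0: -11≤1, i=0, swap(0,0) ⇒ -11 -13 -3 7 2 8 -6 6 0 3 -4 -10 1
j=1: -13≤1, i=1, swap(1,1) ⇒ -11 -13 -3 7 2 8 -6 6 0 3 -4 -10 1
j=2: -3≤1, i=2, swap(2,2) ⇒ -11 -13 -3 7 2 8 -6 6 0 3 -4 -10 1
j=3: 7>1, skip
j=4: 2>1, skip
j=5: 8>1, skip
j=6: -6≤1, i=3, swap(3,6) ⇒ -11 -13 -3 -6 2 8 7 6 0 3 -4 -10 1
j=7: 6>1, skip
j=8: 0≤1, i=4, swap(4,8) ⇒ -11 -13 -3 -6 0 8 7 6 2 3 -4 -10 1
j=9: 3>1, skip
j=10: -4≤1, i=5, swap(5,10) ⇒ -11 -13 -3 -6 0 -4 7 6 2 3 8 -10 1
j=11: -10≤1, i=6, swap(6,11) ⇒ -11 -13 -3 -6 0 -4 -10 6 2 3 8 7 1
swap(7,12) ⇒ -11 -13 -3 -6 0 -4 -10 1 2 3 8 7 6; return 7
p = 7; k-1 = 0 < 7 ⇒ left

7; left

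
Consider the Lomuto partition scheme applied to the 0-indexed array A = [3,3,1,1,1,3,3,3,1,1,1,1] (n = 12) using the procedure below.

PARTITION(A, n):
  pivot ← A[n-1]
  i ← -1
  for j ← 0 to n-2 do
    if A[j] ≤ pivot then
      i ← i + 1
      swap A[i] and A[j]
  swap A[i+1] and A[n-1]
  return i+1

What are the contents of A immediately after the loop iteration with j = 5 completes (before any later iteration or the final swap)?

pivot = A[11] = 1; i = -1
j=0: A[0]=3 > 1 → no swap
j=1: A[1]=3 > 1 → no swap
j=2: A[2]=1 ≤ 1 → i=0, swap A[0],A[2] → [1,3,3,1,1,3,3,3,1,1,1,1]
j=3: A[3]=1 ≤ 1 → i=1, swap A[1],A[3] → [1,1,3,3,1,3,3,3,1,1,1,1]
j=4: A[4]=1 ≤ 1 → i=2, swap A[2],A[4] → [1,1,1,3,3,3,3,3,1,1,1,1]
j=5: A[5]=3 > 1 → no swap
(after j=5) A = [1,1,1,3,3,3,3,3,1,1,1,1]

[1,1,1,3,3,3,3,3,1,1,1,1]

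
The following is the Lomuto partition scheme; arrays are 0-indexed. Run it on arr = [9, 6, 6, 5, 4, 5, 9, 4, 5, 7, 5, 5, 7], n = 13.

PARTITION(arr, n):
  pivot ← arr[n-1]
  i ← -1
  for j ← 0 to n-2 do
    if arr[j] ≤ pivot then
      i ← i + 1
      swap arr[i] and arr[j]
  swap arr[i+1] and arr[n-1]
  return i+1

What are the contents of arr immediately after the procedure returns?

pivot = arr[12] = 7; i = -1
j=0: arr[0]=9 > 7 → no swap
j=1: arr[1]=6 ≤ 7 → i=0, swap arr[0],arr[1] → [6, 9, 6, 5, 4, 5, 9, 4, 5, 7, 5, 5, 7]
j=2: arr[2]=6 ≤ 7 → i=1, swap arr[1],arr[2] → [6, 6, 9, 5, 4, 5, 9, 4, 5, 7, 5, 5, 7]
j=3: arr[3]=5 ≤ 7 → i=2, swap arr[2],arr[3] → [6, 6, 5, 9, 4, 5, 9, 4, 5, 7, 5, 5, 7]
j=4: arr[4]=4 ≤ 7 → i=3, swap arr[3],arr[4] → [6, 6, 5, 4, 9, 5, 9, 4, 5, 7, 5, 5, 7]
j=5: arr[5]=5 ≤ 7 → i=4, swap arr[4],arr[5] → [6, 6, 5, 4, 5, 9, 9, 4, 5, 7, 5, 5, 7]
j=6: arr[6]=9 > 7 → no swap
j=7: arr[7]=4 ≤ 7 → i=5, swap arr[5],arr[7] → [6, 6, 5, 4, 5, 4, 9, 9, 5, 7, 5, 5, 7]
j=8: arr[8]=5 ≤ 7 → i=6, swap arr[6],arr[8] → [6, 6, 5, 4, 5, 4, 5, 9, 9, 7, 5, 5, 7]
j=9: arr[9]=7 ≤ 7 → i=7, swap arr[7],arr[9] → [6, 6, 5, 4, 5, 4, 5, 7, 9, 9, 5, 5, 7]
j=10: arr[10]=5 ≤ 7 → i=8, swap arr[8],arr[10] → [6, 6, 5, 4, 5, 4, 5, 7, 5, 9, 9, 5, 7]
j=11: arr[11]=5 ≤ 7 → i=9, swap arr[9],arr[11] → [6, 6, 5, 4, 5, 4, 5, 7, 5, 5, 9, 9, 7]
final swap arr[10],arr[12] → [6, 6, 5, 4, 5, 4, 5, 7, 5, 5, 7, 9, 9]; return 10

[6, 6, 5, 4, 5, 4, 5, 7, 5, 5, 7, 9, 9]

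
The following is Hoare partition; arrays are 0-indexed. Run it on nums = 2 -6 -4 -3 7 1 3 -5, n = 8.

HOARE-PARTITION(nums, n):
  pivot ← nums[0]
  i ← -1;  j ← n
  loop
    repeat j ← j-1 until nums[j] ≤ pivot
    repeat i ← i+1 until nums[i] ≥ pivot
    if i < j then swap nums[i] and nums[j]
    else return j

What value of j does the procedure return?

pivot=2
j stops at 7 (-5), i stops at 0 (2); swap ⇒ -5 -6 -4 -3 7 1 3 2
j stops at 5 (1), i stops at 4 (7); swap ⇒ -5 -6 -4 -3 1 7 3 2
j stops at 4, i stops at 5; i≥j ⇒ return 4. nums=-5 -6 -4 -3 1 7 3 2

4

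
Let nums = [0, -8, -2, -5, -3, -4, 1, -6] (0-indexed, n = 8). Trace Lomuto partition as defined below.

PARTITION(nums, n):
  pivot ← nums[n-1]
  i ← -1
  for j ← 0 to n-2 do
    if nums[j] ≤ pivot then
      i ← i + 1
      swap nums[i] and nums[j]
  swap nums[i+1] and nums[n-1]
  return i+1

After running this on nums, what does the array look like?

pivot = nums[7] = -6; i = -1
j=0: nums[0]=0 > -6 → no swap
j=1: nums[1]=-8 ≤ -6 → i=0, swap nums[0],nums[1] → [-8, 0, -2, -5, -3, -4, 1, -6]
j=2: nums[2]=-2 > -6 → no swap
j=3: nums[3]=-5 > -6 → no swap
j=4: nums[4]=-3 > -6 → no swap
j=5: nums[5]=-4 > -6 → no swap
j=6: nums[6]=1 > -6 → no swap
final swap nums[1],nums[7] → [-8, -6, -2, -5, -3, -4, 1, 0]; return 1

[-8, -6, -2, -5, -3, -4, 1, 0]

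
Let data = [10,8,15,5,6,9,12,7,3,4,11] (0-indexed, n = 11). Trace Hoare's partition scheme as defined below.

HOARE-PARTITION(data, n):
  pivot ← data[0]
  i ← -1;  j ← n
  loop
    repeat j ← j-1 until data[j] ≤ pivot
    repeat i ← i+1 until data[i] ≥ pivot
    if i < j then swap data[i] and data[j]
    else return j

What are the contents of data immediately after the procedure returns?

[4,8,3,5,6,9,7,12,15,10,11]

pivot=10
j stops at 9 (4), i stops at 0 (10); swap ⇒ [4,8,15,5,6,9,12,7,3,10,11]
j stops at 8 (3), i stops at 2 (15); swap ⇒ [4,8,3,5,6,9,12,7,15,10,11]
j stops at 7 (7), i stops at 6 (12); swap ⇒ [4,8,3,5,6,9,7,12,15,10,11]
j stops at 6, i stops at 7; i≥j ⇒ return 6. data=[4,8,3,5,6,9,7,12,15,10,11]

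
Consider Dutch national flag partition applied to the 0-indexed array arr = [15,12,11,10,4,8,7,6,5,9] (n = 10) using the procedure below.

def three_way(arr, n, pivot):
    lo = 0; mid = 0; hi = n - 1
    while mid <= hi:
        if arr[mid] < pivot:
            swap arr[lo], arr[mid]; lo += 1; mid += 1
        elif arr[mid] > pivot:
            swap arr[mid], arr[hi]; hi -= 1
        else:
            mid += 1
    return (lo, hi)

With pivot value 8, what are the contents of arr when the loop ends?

[5,6,7,4,8,10,11,12,9,15]

pivot = 8; lo=0, mid=0, hi=9
arr[mid]=15>8: swap arr[0],arr[9]; hi=8 → [9,12,11,10,4,8,7,6,5,15]
arr[mid]=9>8: swap arr[0],arr[8]; hi=7 → [5,12,11,10,4,8,7,6,9,15]
arr[mid]=5<8: swap arr[0],arr[0]; lo=1,mid=1 → [5,12,11,10,4,8,7,6,9,15]
arr[mid]=12>8: swap arr[1],arr[7]; hi=6 → [5,6,11,10,4,8,7,12,9,15]
arr[mid]=6<8: swap arr[1],arr[1]; lo=2,mid=2 → [5,6,11,10,4,8,7,12,9,15]
arr[mid]=11>8: swap arr[2],arr[6]; hi=5 → [5,6,7,10,4,8,11,12,9,15]
arr[mid]=7<8: swap arr[2],arr[2]; lo=3,mid=3 → [5,6,7,10,4,8,11,12,9,15]
arr[mid]=10>8: swap arr[3],arr[5]; hi=4 → [5,6,7,8,4,10,11,12,9,15]
arr[mid]=8=8: mid=4
arr[mid]=4<8: swap arr[3],arr[4]; lo=4,mid=5 → [5,6,7,4,8,10,11,12,9,15]
end: lo=4, hi=4; arr = [5,6,7,4,8,10,11,12,9,15]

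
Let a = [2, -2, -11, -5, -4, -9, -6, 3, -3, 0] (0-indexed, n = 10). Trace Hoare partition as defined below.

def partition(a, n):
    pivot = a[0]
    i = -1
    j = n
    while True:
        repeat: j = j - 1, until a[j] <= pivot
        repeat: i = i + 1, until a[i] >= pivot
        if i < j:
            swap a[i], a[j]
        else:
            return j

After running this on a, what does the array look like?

pivot=2
j stops at 9 (0), i stops at 0 (2); swap ⇒ [0, -2, -11, -5, -4, -9, -6, 3, -3, 2]
j stops at 8 (-3), i stops at 7 (3); swap ⇒ [0, -2, -11, -5, -4, -9, -6, -3, 3, 2]
j stops at 7, i stops at 8; i≥j ⇒ return 7. a=[0, -2, -11, -5, -4, -9, -6, -3, 3, 2]

[0, -2, -11, -5, -4, -9, -6, -3, 3, 2]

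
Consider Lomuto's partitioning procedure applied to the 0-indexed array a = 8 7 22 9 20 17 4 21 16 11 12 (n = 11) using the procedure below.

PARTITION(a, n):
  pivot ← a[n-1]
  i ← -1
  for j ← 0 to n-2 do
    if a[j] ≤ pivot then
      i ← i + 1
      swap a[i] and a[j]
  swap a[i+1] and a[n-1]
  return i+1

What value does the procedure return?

pivot=12, i=-1
j=0: 8≤12, i=0, swap(0,0) ⇒ 8 7 22 9 20 17 4 21 16 11 12
j=1: 7≤12, i=1, swap(1,1) ⇒ 8 7 22 9 20 17 4 21 16 11 12
j=2: 22>12, skip
j=3: 9≤12, i=2, swap(2,3) ⇒ 8 7 9 22 20 17 4 21 16 11 12
j=4: 20>12, skip
j=5: 17>12, skip
j=6: 4≤12, i=3, swap(3,6) ⇒ 8 7 9 4 20 17 22 21 16 11 12
j=7: 21>12, skip
j=8: 16>12, skip
j=9: 11≤12, i=4, swap(4,9) ⇒ 8 7 9 4 11 17 22 21 16 20 12
swap(5,10) ⇒ 8 7 9 4 11 12 22 21 16 20 17; return 5

5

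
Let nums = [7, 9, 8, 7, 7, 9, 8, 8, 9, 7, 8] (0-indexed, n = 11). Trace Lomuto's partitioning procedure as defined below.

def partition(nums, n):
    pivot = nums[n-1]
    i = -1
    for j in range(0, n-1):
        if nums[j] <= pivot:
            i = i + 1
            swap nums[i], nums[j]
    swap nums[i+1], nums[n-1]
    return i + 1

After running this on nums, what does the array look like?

[7, 8, 7, 7, 8, 8, 7, 8, 9, 9, 9]

pivot = nums[10] = 8; i = -1
j=0: nums[0]=7 ≤ 8 → i=0, swap nums[0],nums[0] (no change) → [7, 9, 8, 7, 7, 9, 8, 8, 9, 7, 8]
j=1: nums[1]=9 > 8 → no swap
j=2: nums[2]=8 ≤ 8 → i=1, swap nums[1],nums[2] → [7, 8, 9, 7, 7, 9, 8, 8, 9, 7, 8]
j=3: nums[3]=7 ≤ 8 → i=2, swap nums[2],nums[3] → [7, 8, 7, 9, 7, 9, 8, 8, 9, 7, 8]
j=4: nums[4]=7 ≤ 8 → i=3, swap nums[3],nums[4] → [7, 8, 7, 7, 9, 9, 8, 8, 9, 7, 8]
j=5: nums[5]=9 > 8 → no swap
j=6: nums[6]=8 ≤ 8 → i=4, swap nums[4],nums[6] → [7, 8, 7, 7, 8, 9, 9, 8, 9, 7, 8]
j=7: nums[7]=8 ≤ 8 → i=5, swap nums[5],nums[7] → [7, 8, 7, 7, 8, 8, 9, 9, 9, 7, 8]
j=8: nums[8]=9 > 8 → no swap
j=9: nums[9]=7 ≤ 8 → i=6, swap nums[6],nums[9] → [7, 8, 7, 7, 8, 8, 7, 9, 9, 9, 8]
final swap nums[7],nums[10] → [7, 8, 7, 7, 8, 8, 7, 8, 9, 9, 9]; return 7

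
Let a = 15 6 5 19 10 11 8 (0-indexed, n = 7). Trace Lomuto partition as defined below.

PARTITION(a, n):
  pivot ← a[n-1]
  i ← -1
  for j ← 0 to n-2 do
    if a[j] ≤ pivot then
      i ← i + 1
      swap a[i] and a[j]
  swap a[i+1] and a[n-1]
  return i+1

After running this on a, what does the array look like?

pivot = a[6] = 8; i = -1
j=0: a[0]=15 > 8 → no swap
j=1: a[1]=6 ≤ 8 → i=0, swap a[0],a[1] → 6 15 5 19 10 11 8
j=2: a[2]=5 ≤ 8 → i=1, swap a[1],a[2] → 6 5 15 19 10 11 8
j=3: a[3]=19 > 8 → no swap
j=4: a[4]=10 > 8 → no swap
j=5: a[5]=11 > 8 → no swap
final swap a[2],a[6] → 6 5 8 19 10 11 15; return 2

6 5 8 19 10 11 15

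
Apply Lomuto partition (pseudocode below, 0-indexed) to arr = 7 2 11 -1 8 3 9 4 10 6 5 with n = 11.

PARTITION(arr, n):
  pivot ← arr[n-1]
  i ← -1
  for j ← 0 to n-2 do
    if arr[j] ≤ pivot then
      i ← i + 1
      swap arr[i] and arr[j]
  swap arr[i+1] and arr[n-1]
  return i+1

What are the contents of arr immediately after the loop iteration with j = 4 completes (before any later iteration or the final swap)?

2 -1 11 7 8 3 9 4 10 6 5

pivot = arr[10] = 5; i = -1
j=0: arr[0]=7 > 5 → no swap
j=1: arr[1]=2 ≤ 5 → i=0, swap arr[0],arr[1] → 2 7 11 -1 8 3 9 4 10 6 5
j=2: arr[2]=11 > 5 → no swap
j=3: arr[3]=-1 ≤ 5 → i=1, swap arr[1],arr[3] → 2 -1 11 7 8 3 9 4 10 6 5
j=4: arr[4]=8 > 5 → no swap
(after j=4) arr = 2 -1 11 7 8 3 9 4 10 6 5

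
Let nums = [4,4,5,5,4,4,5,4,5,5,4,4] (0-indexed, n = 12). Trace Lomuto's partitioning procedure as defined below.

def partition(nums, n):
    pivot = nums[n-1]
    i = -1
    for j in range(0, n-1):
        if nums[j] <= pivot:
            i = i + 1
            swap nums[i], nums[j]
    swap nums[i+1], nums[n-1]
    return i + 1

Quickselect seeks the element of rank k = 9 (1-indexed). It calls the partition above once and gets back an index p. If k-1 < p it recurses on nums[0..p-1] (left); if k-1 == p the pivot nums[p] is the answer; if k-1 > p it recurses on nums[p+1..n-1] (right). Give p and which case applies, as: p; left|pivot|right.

6; right

pivot=4, i=-1
j=0: 4≤4, i=0, swap(0,0) ⇒ [4,4,5,5,4,4,5,4,5,5,4,4]
j=1: 4≤4, i=1, swap(1,1) ⇒ [4,4,5,5,4,4,5,4,5,5,4,4]
j=2: 5>4, skip
j=3: 5>4, skip
j=4: 4≤4, i=2, swap(2,4) ⇒ [4,4,4,5,5,4,5,4,5,5,4,4]
j=5: 4≤4, i=3, swap(3,5) ⇒ [4,4,4,4,5,5,5,4,5,5,4,4]
j=6: 5>4, skip
j=7: 4≤4, i=4, swap(4,7) ⇒ [4,4,4,4,4,5,5,5,5,5,4,4]
j=8: 5>4, skip
j=9: 5>4, skip
j=10: 4≤4, i=5, swap(5,10) ⇒ [4,4,4,4,4,4,5,5,5,5,5,4]
swap(6,11) ⇒ [4,4,4,4,4,4,4,5,5,5,5,5]; return 6
p = 6; k-1 = 8 > 6 ⇒ right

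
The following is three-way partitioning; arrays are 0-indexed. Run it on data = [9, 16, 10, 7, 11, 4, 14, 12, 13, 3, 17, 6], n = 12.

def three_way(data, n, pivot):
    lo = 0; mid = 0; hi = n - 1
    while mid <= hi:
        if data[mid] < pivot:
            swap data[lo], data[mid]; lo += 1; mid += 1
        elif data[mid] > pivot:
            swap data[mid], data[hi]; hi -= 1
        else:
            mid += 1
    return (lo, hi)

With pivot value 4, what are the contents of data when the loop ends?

pivot = 4; lo=0, mid=0, hi=11
data[mid]=9>4: swap data[0],data[11]; hi=10 → [6, 16, 10, 7, 11, 4, 14, 12, 13, 3, 17, 9]
data[mid]=6>4: swap data[0],data[10]; hi=9 → [17, 16, 10, 7, 11, 4, 14, 12, 13, 3, 6, 9]
data[mid]=17>4: swap data[0],data[9]; hi=8 → [3, 16, 10, 7, 11, 4, 14, 12, 13, 17, 6, 9]
data[mid]=3<4: swap data[0],data[0]; lo=1,mid=1 → [3, 16, 10, 7, 11, 4, 14, 12, 13, 17, 6, 9]
data[mid]=16>4: swap data[1],data[8]; hi=7 → [3, 13, 10, 7, 11, 4, 14, 12, 16, 17, 6, 9]
data[mid]=13>4: swap data[1],data[7]; hi=6 → [3, 12, 10, 7, 11, 4, 14, 13, 16, 17, 6, 9]
data[mid]=12>4: swap data[1],data[6]; hi=5 → [3, 14, 10, 7, 11, 4, 12, 13, 16, 17, 6, 9]
data[mid]=14>4: swap data[1],data[5]; hi=4 → [3, 4, 10, 7, 11, 14, 12, 13, 16, 17, 6, 9]
data[mid]=4=4: mid=2
data[mid]=10>4: swap data[2],data[4]; hi=3 → [3, 4, 11, 7, 10, 14, 12, 13, 16, 17, 6, 9]
data[mid]=11>4: swap data[2],data[3]; hi=2 → [3, 4, 7, 11, 10, 14, 12, 13, 16, 17, 6, 9]
data[mid]=7>4: swap data[2],data[2]; hi=1 → [3, 4, 7, 11, 10, 14, 12, 13, 16, 17, 6, 9]
end: lo=1, hi=1; data = [3, 4, 7, 11, 10, 14, 12, 13, 16, 17, 6, 9]

[3, 4, 7, 11, 10, 14, 12, 13, 16, 17, 6, 9]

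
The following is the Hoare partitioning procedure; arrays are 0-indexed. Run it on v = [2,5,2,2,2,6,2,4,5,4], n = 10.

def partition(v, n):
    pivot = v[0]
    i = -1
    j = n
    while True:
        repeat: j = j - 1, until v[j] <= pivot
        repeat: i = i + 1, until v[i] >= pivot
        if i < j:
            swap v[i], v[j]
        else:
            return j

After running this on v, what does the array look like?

[2,2,2,2,5,6,2,4,5,4]

pivot = v[0] = 2; i = -1, j = 10
j→6 (v[6]=2≤2), i→0 (v[0]=2≥2); i<j, swap → [2,5,2,2,2,6,2,4,5,4]
j→4 (v[4]=2≤2), i→1 (v[1]=5≥2); i<j, swap → [2,2,2,2,5,6,2,4,5,4]
j→3 (v[3]=2≤2), i→2 (v[2]=2≥2); i<j, swap → [2,2,2,2,5,6,2,4,5,4]
j→2, i→3; i≥j, return j=2. v = [2,2,2,2,5,6,2,4,5,4]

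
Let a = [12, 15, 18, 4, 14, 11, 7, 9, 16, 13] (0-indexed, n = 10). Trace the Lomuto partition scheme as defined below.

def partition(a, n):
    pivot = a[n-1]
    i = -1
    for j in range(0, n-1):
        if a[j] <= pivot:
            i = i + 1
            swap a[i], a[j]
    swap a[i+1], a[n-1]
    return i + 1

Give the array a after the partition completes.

pivot = a[9] = 13; i = -1
j=0: a[0]=12 ≤ 13 → i=0, swap a[0],a[0] (no change) → [12, 15, 18, 4, 14, 11, 7, 9, 16, 13]
j=1: a[1]=15 > 13 → no swap
j=2: a[2]=18 > 13 → no swap
j=3: a[3]=4 ≤ 13 → i=1, swap a[1],a[3] → [12, 4, 18, 15, 14, 11, 7, 9, 16, 13]
j=4: a[4]=14 > 13 → no swap
j=5: a[5]=11 ≤ 13 → i=2, swap a[2],a[5] → [12, 4, 11, 15, 14, 18, 7, 9, 16, 13]
j=6: a[6]=7 ≤ 13 → i=3, swap a[3],a[6] → [12, 4, 11, 7, 14, 18, 15, 9, 16, 13]
j=7: a[7]=9 ≤ 13 → i=4, swap a[4],a[7] → [12, 4, 11, 7, 9, 18, 15, 14, 16, 13]
j=8: a[8]=16 > 13 → no swap
final swap a[5],a[9] → [12, 4, 11, 7, 9, 13, 15, 14, 16, 18]; return 5

[12, 4, 11, 7, 9, 13, 15, 14, 16, 18]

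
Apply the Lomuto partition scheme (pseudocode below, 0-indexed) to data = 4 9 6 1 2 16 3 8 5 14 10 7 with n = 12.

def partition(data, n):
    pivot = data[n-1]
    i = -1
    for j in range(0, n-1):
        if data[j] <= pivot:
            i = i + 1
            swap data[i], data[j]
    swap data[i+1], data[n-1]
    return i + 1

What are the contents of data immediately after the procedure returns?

pivot = data[11] = 7; i = -1
j=0: data[0]=4 ≤ 7 → i=0, swap data[0],data[0] (no change) → 4 9 6 1 2 16 3 8 5 14 10 7
j=1: data[1]=9 > 7 → no swap
j=2: data[2]=6 ≤ 7 → i=1, swap data[1],data[2] → 4 6 9 1 2 16 3 8 5 14 10 7
j=3: data[3]=1 ≤ 7 → i=2, swap data[2],data[3] → 4 6 1 9 2 16 3 8 5 14 10 7
j=4: data[4]=2 ≤ 7 → i=3, swap data[3],data[4] → 4 6 1 2 9 16 3 8 5 14 10 7
j=5: data[5]=16 > 7 → no swap
j=6: data[6]=3 ≤ 7 → i=4, swap data[4],data[6] → 4 6 1 2 3 16 9 8 5 14 10 7
j=7: data[7]=8 > 7 → no swap
j=8: data[8]=5 ≤ 7 → i=5, swap data[5],data[8] → 4 6 1 2 3 5 9 8 16 14 10 7
j=9: data[9]=14 > 7 → no swap
j=10: data[10]=10 > 7 → no swap
final swap data[6],data[11] → 4 6 1 2 3 5 7 8 16 14 10 9; return 6

4 6 1 2 3 5 7 8 16 14 10 9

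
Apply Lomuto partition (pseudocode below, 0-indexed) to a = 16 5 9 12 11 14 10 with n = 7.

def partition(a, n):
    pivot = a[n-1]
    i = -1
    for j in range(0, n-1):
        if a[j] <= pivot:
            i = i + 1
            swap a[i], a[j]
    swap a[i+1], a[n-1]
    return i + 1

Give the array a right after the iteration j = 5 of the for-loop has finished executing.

5 9 16 12 11 14 10

pivot=10, i=-1
j=0: 16>10, skip
j=1: 5≤10, i=0, swap(0,1) ⇒ 5 16 9 12 11 14 10
j=2: 9≤10, i=1, swap(1,2) ⇒ 5 9 16 12 11 14 10
j=3: 12>10, skip
j=4: 11>10, skip
j=5: 14>10, skip
(after j=5) a = 5 9 16 12 11 14 10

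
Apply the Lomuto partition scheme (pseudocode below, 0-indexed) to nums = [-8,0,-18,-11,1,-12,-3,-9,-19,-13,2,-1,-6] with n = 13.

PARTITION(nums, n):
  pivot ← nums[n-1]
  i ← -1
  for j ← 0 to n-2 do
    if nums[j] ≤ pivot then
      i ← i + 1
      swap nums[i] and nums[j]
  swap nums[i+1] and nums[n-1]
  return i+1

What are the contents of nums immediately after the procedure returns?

pivot = nums[12] = -6; i = -1
j=0: nums[0]=-8 ≤ -6 → i=0, swap nums[0],nums[0] (no change) → [-8,0,-18,-11,1,-12,-3,-9,-19,-13,2,-1,-6]
j=1: nums[1]=0 > -6 → no swap
j=2: nums[2]=-18 ≤ -6 → i=1, swap nums[1],nums[2] → [-8,-18,0,-11,1,-12,-3,-9,-19,-13,2,-1,-6]
j=3: nums[3]=-11 ≤ -6 → i=2, swap nums[2],nums[3] → [-8,-18,-11,0,1,-12,-3,-9,-19,-13,2,-1,-6]
j=4: nums[4]=1 > -6 → no swap
j=5: nums[5]=-12 ≤ -6 → i=3, swap nums[3],nums[5] → [-8,-18,-11,-12,1,0,-3,-9,-19,-13,2,-1,-6]
j=6: nums[6]=-3 > -6 → no swap
j=7: nums[7]=-9 ≤ -6 → i=4, swap nums[4],nums[7] → [-8,-18,-11,-12,-9,0,-3,1,-19,-13,2,-1,-6]
j=8: nums[8]=-19 ≤ -6 → i=5, swap nums[5],nums[8] → [-8,-18,-11,-12,-9,-19,-3,1,0,-13,2,-1,-6]
j=9: nums[9]=-13 ≤ -6 → i=6, swap nums[6],nums[9] → [-8,-18,-11,-12,-9,-19,-13,1,0,-3,2,-1,-6]
j=10: nums[10]=2 > -6 → no swap
j=11: nums[11]=-1 > -6 → no swap
final swap nums[7],nums[12] → [-8,-18,-11,-12,-9,-19,-13,-6,0,-3,2,-1,1]; return 7

[-8,-18,-11,-12,-9,-19,-13,-6,0,-3,2,-1,1]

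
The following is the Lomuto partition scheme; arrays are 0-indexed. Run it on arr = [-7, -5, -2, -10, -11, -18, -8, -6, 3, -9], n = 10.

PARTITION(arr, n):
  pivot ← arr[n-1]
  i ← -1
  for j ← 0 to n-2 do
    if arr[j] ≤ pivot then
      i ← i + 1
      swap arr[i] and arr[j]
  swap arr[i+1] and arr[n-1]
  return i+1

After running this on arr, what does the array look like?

pivot = arr[9] = -9; i = -1
j=0: arr[0]=-7 > -9 → no swap
j=1: arr[1]=-5 > -9 → no swap
j=2: arr[2]=-2 > -9 → no swap
j=3: arr[3]=-10 ≤ -9 → i=0, swap arr[0],arr[3] → [-10, -5, -2, -7, -11, -18, -8, -6, 3, -9]
j=4: arr[4]=-11 ≤ -9 → i=1, swap arr[1],arr[4] → [-10, -11, -2, -7, -5, -18, -8, -6, 3, -9]
j=5: arr[5]=-18 ≤ -9 → i=2, swap arr[2],arr[5] → [-10, -11, -18, -7, -5, -2, -8, -6, 3, -9]
j=6: arr[6]=-8 > -9 → no swap
j=7: arr[7]=-6 > -9 → no swap
j=8: arr[8]=3 > -9 → no swap
final swap arr[3],arr[9] → [-10, -11, -18, -9, -5, -2, -8, -6, 3, -7]; return 3

[-10, -11, -18, -9, -5, -2, -8, -6, 3, -7]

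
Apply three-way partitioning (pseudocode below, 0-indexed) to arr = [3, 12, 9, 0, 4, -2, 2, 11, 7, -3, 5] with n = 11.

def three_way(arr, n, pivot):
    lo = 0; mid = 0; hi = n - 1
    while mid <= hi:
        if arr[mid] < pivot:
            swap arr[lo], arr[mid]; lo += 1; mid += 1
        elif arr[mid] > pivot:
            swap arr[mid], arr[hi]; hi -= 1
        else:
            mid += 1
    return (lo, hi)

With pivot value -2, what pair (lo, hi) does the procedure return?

(1, 1)

pivot = -2; lo=0, mid=0, hi=10
arr[mid]=3>-2: swap arr[0],arr[10]; hi=9 → [5, 12, 9, 0, 4, -2, 2, 11, 7, -3, 3]
arr[mid]=5>-2: swap arr[0],arr[9]; hi=8 → [-3, 12, 9, 0, 4, -2, 2, 11, 7, 5, 3]
arr[mid]=-3<-2: swap arr[0],arr[0]; lo=1,mid=1 → [-3, 12, 9, 0, 4, -2, 2, 11, 7, 5, 3]
arr[mid]=12>-2: swap arr[1],arr[8]; hi=7 → [-3, 7, 9, 0, 4, -2, 2, 11, 12, 5, 3]
arr[mid]=7>-2: swap arr[1],arr[7]; hi=6 → [-3, 11, 9, 0, 4, -2, 2, 7, 12, 5, 3]
arr[mid]=11>-2: swap arr[1],arr[6]; hi=5 → [-3, 2, 9, 0, 4, -2, 11, 7, 12, 5, 3]
arr[mid]=2>-2: swap arr[1],arr[5]; hi=4 → [-3, -2, 9, 0, 4, 2, 11, 7, 12, 5, 3]
arr[mid]=-2=-2: mid=2
arr[mid]=9>-2: swap arr[2],arr[4]; hi=3 → [-3, -2, 4, 0, 9, 2, 11, 7, 12, 5, 3]
arr[mid]=4>-2: swap arr[2],arr[3]; hi=2 → [-3, -2, 0, 4, 9, 2, 11, 7, 12, 5, 3]
arr[mid]=0>-2: swap arr[2],arr[2]; hi=1 → [-3, -2, 0, 4, 9, 2, 11, 7, 12, 5, 3]
end: lo=1, hi=1; arr = [-3, -2, 0, 4, 9, 2, 11, 7, 12, 5, 3]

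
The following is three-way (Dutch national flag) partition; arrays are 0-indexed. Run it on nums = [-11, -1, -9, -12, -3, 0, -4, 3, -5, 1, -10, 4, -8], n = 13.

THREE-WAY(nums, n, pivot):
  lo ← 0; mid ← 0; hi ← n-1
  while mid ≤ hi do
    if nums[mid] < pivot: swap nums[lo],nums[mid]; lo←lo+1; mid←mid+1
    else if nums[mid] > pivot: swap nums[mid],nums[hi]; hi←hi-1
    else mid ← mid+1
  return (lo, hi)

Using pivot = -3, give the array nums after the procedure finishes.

[-11, -8, -9, -12, -10, -4, -5, -3, 1, 3, 4, 0, -1]

pivot = -3; lo=0, mid=0, hi=12
nums[mid]=-11<-3: swap nums[0],nums[0]; lo=1,mid=1 → [-11, -1, -9, -12, -3, 0, -4, 3, -5, 1, -10, 4, -8]
nums[mid]=-1>-3: swap nums[1],nums[12]; hi=11 → [-11, -8, -9, -12, -3, 0, -4, 3, -5, 1, -10, 4, -1]
nums[mid]=-8<-3: swap nums[1],nums[1]; lo=2,mid=2 → [-11, -8, -9, -12, -3, 0, -4, 3, -5, 1, -10, 4, -1]
nums[mid]=-9<-3: swap nums[2],nums[2]; lo=3,mid=3 → [-11, -8, -9, -12, -3, 0, -4, 3, -5, 1, -10, 4, -1]
nums[mid]=-12<-3: swap nums[3],nums[3]; lo=4,mid=4 → [-11, -8, -9, -12, -3, 0, -4, 3, -5, 1, -10, 4, -1]
nums[mid]=-3=-3: mid=5
nums[mid]=0>-3: swap nums[5],nums[11]; hi=10 → [-11, -8, -9, -12, -3, 4, -4, 3, -5, 1, -10, 0, -1]
nums[mid]=4>-3: swap nums[5],nums[10]; hi=9 → [-11, -8, -9, -12, -3, -10, -4, 3, -5, 1, 4, 0, -1]
nums[mid]=-10<-3: swap nums[4],nums[5]; lo=5,mid=6 → [-11, -8, -9, -12, -10, -3, -4, 3, -5, 1, 4, 0, -1]
nums[mid]=-4<-3: swap nums[5],nums[6]; lo=6,mid=7 → [-11, -8, -9, -12, -10, -4, -3, 3, -5, 1, 4, 0, -1]
nums[mid]=3>-3: swap nums[7],nums[9]; hi=8 → [-11, -8, -9, -12, -10, -4, -3, 1, -5, 3, 4, 0, -1]
nums[mid]=1>-3: swap nums[7],nums[8]; hi=7 → [-11, -8, -9, -12, -10, -4, -3, -5, 1, 3, 4, 0, -1]
nums[mid]=-5<-3: swap nums[6],nums[7]; lo=7,mid=8 → [-11, -8, -9, -12, -10, -4, -5, -3, 1, 3, 4, 0, -1]
end: lo=7, hi=7; nums = [-11, -8, -9, -12, -10, -4, -5, -3, 1, 3, 4, 0, -1]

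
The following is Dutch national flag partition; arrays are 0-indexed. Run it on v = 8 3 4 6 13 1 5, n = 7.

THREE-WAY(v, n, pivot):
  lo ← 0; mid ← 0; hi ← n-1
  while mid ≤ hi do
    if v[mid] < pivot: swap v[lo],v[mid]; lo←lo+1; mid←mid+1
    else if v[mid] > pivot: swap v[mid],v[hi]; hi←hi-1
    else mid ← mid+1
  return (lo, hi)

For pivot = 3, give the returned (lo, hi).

lo=0 mid=0 hi=6
8>3: swap(0,6), hi=5 ⇒ 5 3 4 6 13 1 8
5>3: swap(0,5), hi=4 ⇒ 1 3 4 6 13 5 8
1<3: swap(0,0), lo=1 mid=1 ⇒ 1 3 4 6 13 5 8
3=3: mid=2
4>3: swap(2,4), hi=3 ⇒ 1 3 13 6 4 5 8
13>3: swap(2,3), hi=2 ⇒ 1 3 6 13 4 5 8
6>3: swap(2,2), hi=1 ⇒ 1 3 6 13 4 5 8
done. lo=1 hi=1; v=1 3 6 13 4 5 8

(1, 1)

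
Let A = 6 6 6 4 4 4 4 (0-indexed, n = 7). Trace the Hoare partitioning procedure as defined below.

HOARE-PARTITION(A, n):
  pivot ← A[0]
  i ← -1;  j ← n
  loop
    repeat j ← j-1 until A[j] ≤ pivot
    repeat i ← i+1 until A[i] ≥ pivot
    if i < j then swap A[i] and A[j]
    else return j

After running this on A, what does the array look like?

pivot = A[0] = 6; i = -1, j = 7
j→6 (A[6]=4≤6), i→0 (A[0]=6≥6); i<j, swap → 4 6 6 4 4 4 6
j→5 (A[5]=4≤6), i→1 (A[1]=6≥6); i<j, swap → 4 4 6 4 4 6 6
j→4 (A[4]=4≤6), i→2 (A[2]=6≥6); i<j, swap → 4 4 4 4 6 6 6
j→3, i→4; i≥j, return j=3. A = 4 4 4 4 6 6 6

4 4 4 4 6 6 6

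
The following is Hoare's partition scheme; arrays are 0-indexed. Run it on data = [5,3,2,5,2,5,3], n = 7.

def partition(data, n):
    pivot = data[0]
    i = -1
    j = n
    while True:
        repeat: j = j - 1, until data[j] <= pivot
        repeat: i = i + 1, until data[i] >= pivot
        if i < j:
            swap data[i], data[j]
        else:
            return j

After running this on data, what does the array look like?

pivot=5
j stops at 6 (3), i stops at 0 (5); swap ⇒ [3,3,2,5,2,5,5]
j stops at 5 (5), i stops at 3 (5); swap ⇒ [3,3,2,5,2,5,5]
j stops at 4, i stops at 5; i≥j ⇒ return 4. data=[3,3,2,5,2,5,5]

[3,3,2,5,2,5,5]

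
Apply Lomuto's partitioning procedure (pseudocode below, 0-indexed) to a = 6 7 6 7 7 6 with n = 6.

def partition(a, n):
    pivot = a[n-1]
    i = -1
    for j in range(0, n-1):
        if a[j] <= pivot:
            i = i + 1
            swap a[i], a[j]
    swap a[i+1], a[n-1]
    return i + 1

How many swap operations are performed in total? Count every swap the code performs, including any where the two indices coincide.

3

pivot = a[5] = 6; i = -1
j=0: a[0]=6 ≤ 6 → i=0, swap a[0],a[0] (no change) → 6 7 6 7 7 6
j=1: a[1]=7 > 6 → no swap
j=2: a[2]=6 ≤ 6 → i=1, swap a[1],a[2] → 6 6 7 7 7 6
j=3: a[3]=7 > 6 → no swap
j=4: a[4]=7 > 6 → no swap
final swap a[2],a[5] → 6 6 6 7 7 7; return 2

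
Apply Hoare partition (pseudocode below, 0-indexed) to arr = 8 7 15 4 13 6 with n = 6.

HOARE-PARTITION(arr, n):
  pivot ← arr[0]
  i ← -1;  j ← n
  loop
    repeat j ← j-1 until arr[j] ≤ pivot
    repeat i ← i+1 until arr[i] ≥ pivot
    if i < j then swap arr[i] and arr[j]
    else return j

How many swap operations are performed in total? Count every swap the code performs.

2

pivot=8
j stops at 5 (6), i stops at 0 (8); swap ⇒ 6 7 15 4 13 8
j stops at 3 (4), i stops at 2 (15); swap ⇒ 6 7 4 15 13 8
j stops at 2, i stops at 3; i≥j ⇒ return 2. arr=6 7 4 15 13 8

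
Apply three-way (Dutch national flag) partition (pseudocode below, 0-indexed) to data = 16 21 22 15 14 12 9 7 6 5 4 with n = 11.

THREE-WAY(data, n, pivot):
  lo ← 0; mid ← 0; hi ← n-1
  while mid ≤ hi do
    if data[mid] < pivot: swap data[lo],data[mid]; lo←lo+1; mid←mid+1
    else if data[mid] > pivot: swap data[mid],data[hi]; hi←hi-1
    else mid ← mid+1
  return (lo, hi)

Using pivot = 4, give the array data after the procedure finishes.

pivot = 4; lo=0, mid=0, hi=10
data[mid]=16>4: swap data[0],data[10]; hi=9 → 4 21 22 15 14 12 9 7 6 5 16
data[mid]=4=4: mid=1
data[mid]=21>4: swap data[1],data[9]; hi=8 → 4 5 22 15 14 12 9 7 6 21 16
data[mid]=5>4: swap data[1],data[8]; hi=7 → 4 6 22 15 14 12 9 7 5 21 16
data[mid]=6>4: swap data[1],data[7]; hi=6 → 4 7 22 15 14 12 9 6 5 21 16
data[mid]=7>4: swap data[1],data[6]; hi=5 → 4 9 22 15 14 12 7 6 5 21 16
data[mid]=9>4: swap data[1],data[5]; hi=4 → 4 12 22 15 14 9 7 6 5 21 16
data[mid]=12>4: swap data[1],data[4]; hi=3 → 4 14 22 15 12 9 7 6 5 21 16
data[mid]=14>4: swap data[1],data[3]; hi=2 → 4 15 22 14 12 9 7 6 5 21 16
data[mid]=15>4: swap data[1],data[2]; hi=1 → 4 22 15 14 12 9 7 6 5 21 16
data[mid]=22>4: swap data[1],data[1]; hi=0 → 4 22 15 14 12 9 7 6 5 21 16
end: lo=0, hi=0; data = 4 22 15 14 12 9 7 6 5 21 16

4 22 15 14 12 9 7 6 5 21 16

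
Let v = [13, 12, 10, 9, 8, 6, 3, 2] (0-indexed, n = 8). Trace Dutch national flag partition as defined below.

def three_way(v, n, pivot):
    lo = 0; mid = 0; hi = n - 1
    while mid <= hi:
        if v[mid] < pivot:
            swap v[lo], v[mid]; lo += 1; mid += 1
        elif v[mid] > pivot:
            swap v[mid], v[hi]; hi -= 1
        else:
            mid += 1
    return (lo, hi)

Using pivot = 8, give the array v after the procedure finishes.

[2, 3, 6, 8, 9, 10, 12, 13]

pivot = 8; lo=0, mid=0, hi=7
v[mid]=13>8: swap v[0],v[7]; hi=6 → [2, 12, 10, 9, 8, 6, 3, 13]
v[mid]=2<8: swap v[0],v[0]; lo=1,mid=1 → [2, 12, 10, 9, 8, 6, 3, 13]
v[mid]=12>8: swap v[1],v[6]; hi=5 → [2, 3, 10, 9, 8, 6, 12, 13]
v[mid]=3<8: swap v[1],v[1]; lo=2,mid=2 → [2, 3, 10, 9, 8, 6, 12, 13]
v[mid]=10>8: swap v[2],v[5]; hi=4 → [2, 3, 6, 9, 8, 10, 12, 13]
v[mid]=6<8: swap v[2],v[2]; lo=3,mid=3 → [2, 3, 6, 9, 8, 10, 12, 13]
v[mid]=9>8: swap v[3],v[4]; hi=3 → [2, 3, 6, 8, 9, 10, 12, 13]
v[mid]=8=8: mid=4
end: lo=3, hi=3; v = [2, 3, 6, 8, 9, 10, 12, 13]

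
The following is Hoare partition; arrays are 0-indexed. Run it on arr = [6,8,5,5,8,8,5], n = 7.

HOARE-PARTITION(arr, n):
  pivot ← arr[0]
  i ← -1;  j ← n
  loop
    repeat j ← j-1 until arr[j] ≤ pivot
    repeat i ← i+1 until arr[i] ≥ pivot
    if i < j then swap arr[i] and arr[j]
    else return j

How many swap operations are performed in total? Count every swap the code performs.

pivot = arr[0] = 6; i = -1, j = 7
j→6 (arr[6]=5≤6), i→0 (arr[0]=6≥6); i<j, swap → [5,8,5,5,8,8,6]
j→3 (arr[3]=5≤6), i→1 (arr[1]=8≥6); i<j, swap → [5,5,5,8,8,8,6]
j→2, i→3; i≥j, return j=2. arr = [5,5,5,8,8,8,6]

2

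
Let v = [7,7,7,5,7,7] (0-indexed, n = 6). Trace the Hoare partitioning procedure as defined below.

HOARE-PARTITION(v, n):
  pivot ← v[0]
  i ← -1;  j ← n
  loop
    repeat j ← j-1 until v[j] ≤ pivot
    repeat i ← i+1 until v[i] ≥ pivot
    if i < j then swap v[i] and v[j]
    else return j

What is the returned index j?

pivot = v[0] = 7; i = -1, j = 6
j→5 (v[5]=7≤7), i→0 (v[0]=7≥7); i<j, swap → [7,7,7,5,7,7]
j→4 (v[4]=7≤7), i→1 (v[1]=7≥7); i<j, swap → [7,7,7,5,7,7]
j→3 (v[3]=5≤7), i→2 (v[2]=7≥7); i<j, swap → [7,7,5,7,7,7]
j→2, i→3; i≥j, return j=2. v = [7,7,5,7,7,7]

2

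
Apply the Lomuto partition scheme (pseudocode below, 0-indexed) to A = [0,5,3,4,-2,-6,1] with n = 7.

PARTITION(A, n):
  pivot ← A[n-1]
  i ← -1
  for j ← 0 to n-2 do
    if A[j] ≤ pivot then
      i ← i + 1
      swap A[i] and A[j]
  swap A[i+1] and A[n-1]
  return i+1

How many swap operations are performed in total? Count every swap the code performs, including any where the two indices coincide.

pivot = A[6] = 1; i = -1
j=0: A[0]=0 ≤ 1 → i=0, swap A[0],A[0] (no change) → [0,5,3,4,-2,-6,1]
j=1: A[1]=5 > 1 → no swap
j=2: A[2]=3 > 1 → no swap
j=3: A[3]=4 > 1 → no swap
j=4: A[4]=-2 ≤ 1 → i=1, swap A[1],A[4] → [0,-2,3,4,5,-6,1]
j=5: A[5]=-6 ≤ 1 → i=2, swap A[2],A[5] → [0,-2,-6,4,5,3,1]
final swap A[3],A[6] → [0,-2,-6,1,5,3,4]; return 3

4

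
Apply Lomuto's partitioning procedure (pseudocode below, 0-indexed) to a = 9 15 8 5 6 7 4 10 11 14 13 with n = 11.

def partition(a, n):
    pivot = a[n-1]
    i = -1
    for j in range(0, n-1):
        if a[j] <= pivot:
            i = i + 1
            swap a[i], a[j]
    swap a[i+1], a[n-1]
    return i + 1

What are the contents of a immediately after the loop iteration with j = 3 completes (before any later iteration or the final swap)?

pivot=13, i=-1
j=0: 9≤13, i=0, swap(0,0) ⇒ 9 15 8 5 6 7 4 10 11 14 13
j=1: 15>13, skip
j=2: 8≤13, i=1, swap(1,2) ⇒ 9 8 15 5 6 7 4 10 11 14 13
j=3: 5≤13, i=2, swap(2,3) ⇒ 9 8 5 15 6 7 4 10 11 14 13
(after j=3) a = 9 8 5 15 6 7 4 10 11 14 13

9 8 5 15 6 7 4 10 11 14 13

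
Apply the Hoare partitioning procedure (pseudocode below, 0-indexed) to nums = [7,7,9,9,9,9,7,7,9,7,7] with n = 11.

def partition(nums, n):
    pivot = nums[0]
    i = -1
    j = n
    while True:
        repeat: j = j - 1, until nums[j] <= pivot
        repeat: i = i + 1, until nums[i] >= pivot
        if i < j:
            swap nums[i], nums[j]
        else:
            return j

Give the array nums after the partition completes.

[7,7,7,7,9,9,9,9,9,7,7]

pivot = nums[0] = 7; i = -1, j = 11
j→10 (nums[10]=7≤7), i→0 (nums[0]=7≥7); i<j, swap → [7,7,9,9,9,9,7,7,9,7,7]
j→9 (nums[9]=7≤7), i→1 (nums[1]=7≥7); i<j, swap → [7,7,9,9,9,9,7,7,9,7,7]
j→7 (nums[7]=7≤7), i→2 (nums[2]=9≥7); i<j, swap → [7,7,7,9,9,9,7,9,9,7,7]
j→6 (nums[6]=7≤7), i→3 (nums[3]=9≥7); i<j, swap → [7,7,7,7,9,9,9,9,9,7,7]
j→3, i→4; i≥j, return j=3. nums = [7,7,7,7,9,9,9,9,9,7,7]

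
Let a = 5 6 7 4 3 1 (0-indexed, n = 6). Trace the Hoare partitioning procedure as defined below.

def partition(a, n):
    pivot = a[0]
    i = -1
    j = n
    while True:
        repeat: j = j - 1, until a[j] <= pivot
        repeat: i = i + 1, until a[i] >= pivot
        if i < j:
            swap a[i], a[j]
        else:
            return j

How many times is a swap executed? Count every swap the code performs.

3

pivot = a[0] = 5; i = -1, j = 6
j→5 (a[5]=1≤5), i→0 (a[0]=5≥5); i<j, swap → 1 6 7 4 3 5
j→4 (a[4]=3≤5), i→1 (a[1]=6≥5); i<j, swap → 1 3 7 4 6 5
j→3 (a[3]=4≤5), i→2 (a[2]=7≥5); i<j, swap → 1 3 4 7 6 5
j→2, i→3; i≥j, return j=2. a = 1 3 4 7 6 5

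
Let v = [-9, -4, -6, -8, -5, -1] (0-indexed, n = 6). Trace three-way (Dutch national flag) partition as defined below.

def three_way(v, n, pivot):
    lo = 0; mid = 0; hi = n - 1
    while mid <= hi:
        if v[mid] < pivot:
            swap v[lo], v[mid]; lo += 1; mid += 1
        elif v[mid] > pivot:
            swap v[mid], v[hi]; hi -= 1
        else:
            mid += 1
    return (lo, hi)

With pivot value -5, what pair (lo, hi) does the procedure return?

(3, 3)

lo=0 mid=0 hi=5
-9<-5: swap(0,0), lo=1 mid=1 ⇒ [-9, -4, -6, -8, -5, -1]
-4>-5: swap(1,5), hi=4 ⇒ [-9, -1, -6, -8, -5, -4]
-1>-5: swap(1,4), hi=3 ⇒ [-9, -5, -6, -8, -1, -4]
-5=-5: mid=2
-6<-5: swap(1,2), lo=2 mid=3 ⇒ [-9, -6, -5, -8, -1, -4]
-8<-5: swap(2,3), lo=3 mid=4 ⇒ [-9, -6, -8, -5, -1, -4]
done. lo=3 hi=3; v=[-9, -6, -8, -5, -1, -4]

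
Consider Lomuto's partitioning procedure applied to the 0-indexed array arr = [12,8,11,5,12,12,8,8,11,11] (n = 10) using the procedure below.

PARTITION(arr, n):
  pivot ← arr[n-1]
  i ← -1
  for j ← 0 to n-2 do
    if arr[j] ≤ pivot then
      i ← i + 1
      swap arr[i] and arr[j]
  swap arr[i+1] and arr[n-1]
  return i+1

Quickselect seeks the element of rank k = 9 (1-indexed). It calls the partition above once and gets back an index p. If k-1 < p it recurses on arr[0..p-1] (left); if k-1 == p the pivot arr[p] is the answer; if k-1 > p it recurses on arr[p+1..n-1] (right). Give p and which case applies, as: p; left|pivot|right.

pivot = arr[9] = 11; i = -1
j=0: arr[0]=12 > 11 → no swap
j=1: arr[1]=8 ≤ 11 → i=0, swap arr[0],arr[1] → [8,12,11,5,12,12,8,8,11,11]
j=2: arr[2]=11 ≤ 11 → i=1, swap arr[1],arr[2] → [8,11,12,5,12,12,8,8,11,11]
j=3: arr[3]=5 ≤ 11 → i=2, swap arr[2],arr[3] → [8,11,5,12,12,12,8,8,11,11]
j=4: arr[4]=12 > 11 → no swap
j=5: arr[5]=12 > 11 → no swap
j=6: arr[6]=8 ≤ 11 → i=3, swap arr[3],arr[6] → [8,11,5,8,12,12,12,8,11,11]
j=7: arr[7]=8 ≤ 11 → i=4, swap arr[4],arr[7] → [8,11,5,8,8,12,12,12,11,11]
j=8: arr[8]=11 ≤ 11 → i=5, swap arr[5],arr[8] → [8,11,5,8,8,11,12,12,12,11]
final swap arr[6],arr[9] → [8,11,5,8,8,11,11,12,12,12]; return 6
p = 6; k-1 = 8 > 6 ⇒ right

6; right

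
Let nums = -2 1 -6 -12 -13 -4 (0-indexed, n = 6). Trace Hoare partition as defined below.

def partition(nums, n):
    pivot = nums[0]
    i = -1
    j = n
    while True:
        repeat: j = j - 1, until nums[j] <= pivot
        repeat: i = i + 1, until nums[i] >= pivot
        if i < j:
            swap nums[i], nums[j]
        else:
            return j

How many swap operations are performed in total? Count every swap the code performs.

pivot = nums[0] = -2; i = -1, j = 6
j→5 (nums[5]=-4≤-2), i→0 (nums[0]=-2≥-2); i<j, swap → -4 1 -6 -12 -13 -2
j→4 (nums[4]=-13≤-2), i→1 (nums[1]=1≥-2); i<j, swap → -4 -13 -6 -12 1 -2
j→3, i→4; i≥j, return j=3. nums = -4 -13 -6 -12 1 -2

2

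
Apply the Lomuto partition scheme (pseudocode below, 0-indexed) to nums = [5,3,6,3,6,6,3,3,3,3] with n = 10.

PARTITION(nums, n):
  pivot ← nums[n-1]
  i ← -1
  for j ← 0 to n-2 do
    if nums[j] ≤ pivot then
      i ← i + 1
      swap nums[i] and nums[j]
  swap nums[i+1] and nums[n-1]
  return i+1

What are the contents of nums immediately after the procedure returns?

[3,3,3,3,3,3,6,5,6,6]

pivot = nums[9] = 3; i = -1
j=0: nums[0]=5 > 3 → no swap
j=1: nums[1]=3 ≤ 3 → i=0, swap nums[0],nums[1] → [3,5,6,3,6,6,3,3,3,3]
j=2: nums[2]=6 > 3 → no swap
j=3: nums[3]=3 ≤ 3 → i=1, swap nums[1],nums[3] → [3,3,6,5,6,6,3,3,3,3]
j=4: nums[4]=6 > 3 → no swap
j=5: nums[5]=6 > 3 → no swap
j=6: nums[6]=3 ≤ 3 → i=2, swap nums[2],nums[6] → [3,3,3,5,6,6,6,3,3,3]
j=7: nums[7]=3 ≤ 3 → i=3, swap nums[3],nums[7] → [3,3,3,3,6,6,6,5,3,3]
j=8: nums[8]=3 ≤ 3 → i=4, swap nums[4],nums[8] → [3,3,3,3,3,6,6,5,6,3]
final swap nums[5],nums[9] → [3,3,3,3,3,3,6,5,6,6]; return 5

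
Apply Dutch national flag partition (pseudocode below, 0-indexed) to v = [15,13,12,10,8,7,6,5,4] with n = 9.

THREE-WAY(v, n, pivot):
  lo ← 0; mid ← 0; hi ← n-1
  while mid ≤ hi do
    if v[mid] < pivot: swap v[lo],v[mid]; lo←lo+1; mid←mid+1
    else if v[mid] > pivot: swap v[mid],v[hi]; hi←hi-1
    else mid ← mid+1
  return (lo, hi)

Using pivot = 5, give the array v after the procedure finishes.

[4,5,10,8,7,6,12,13,15]

pivot = 5; lo=0, mid=0, hi=8
v[mid]=15>5: swap v[0],v[8]; hi=7 → [4,13,12,10,8,7,6,5,15]
v[mid]=4<5: swap v[0],v[0]; lo=1,mid=1 → [4,13,12,10,8,7,6,5,15]
v[mid]=13>5: swap v[1],v[7]; hi=6 → [4,5,12,10,8,7,6,13,15]
v[mid]=5=5: mid=2
v[mid]=12>5: swap v[2],v[6]; hi=5 → [4,5,6,10,8,7,12,13,15]
v[mid]=6>5: swap v[2],v[5]; hi=4 → [4,5,7,10,8,6,12,13,15]
v[mid]=7>5: swap v[2],v[4]; hi=3 → [4,5,8,10,7,6,12,13,15]
v[mid]=8>5: swap v[2],v[3]; hi=2 → [4,5,10,8,7,6,12,13,15]
v[mid]=10>5: swap v[2],v[2]; hi=1 → [4,5,10,8,7,6,12,13,15]
end: lo=1, hi=1; v = [4,5,10,8,7,6,12,13,15]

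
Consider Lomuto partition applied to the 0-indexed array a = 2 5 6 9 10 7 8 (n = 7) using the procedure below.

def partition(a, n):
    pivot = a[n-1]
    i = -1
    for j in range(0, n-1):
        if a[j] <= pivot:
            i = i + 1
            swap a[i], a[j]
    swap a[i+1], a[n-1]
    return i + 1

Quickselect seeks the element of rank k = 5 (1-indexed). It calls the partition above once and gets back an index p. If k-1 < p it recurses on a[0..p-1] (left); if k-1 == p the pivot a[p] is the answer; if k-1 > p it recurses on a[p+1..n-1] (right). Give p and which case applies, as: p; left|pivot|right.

4; pivot

pivot=8, i=-1
j=0: 2≤8, i=0, swap(0,0) ⇒ 2 5 6 9 10 7 8
j=1: 5≤8, i=1, swap(1,1) ⇒ 2 5 6 9 10 7 8
j=2: 6≤8, i=2, swap(2,2) ⇒ 2 5 6 9 10 7 8
j=3: 9>8, skip
j=4: 10>8, skip
j=5: 7≤8, i=3, swap(3,5) ⇒ 2 5 6 7 10 9 8
swap(4,6) ⇒ 2 5 6 7 8 9 10; return 4
p = 4; k-1 = 4 == 4 ⇒ pivot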